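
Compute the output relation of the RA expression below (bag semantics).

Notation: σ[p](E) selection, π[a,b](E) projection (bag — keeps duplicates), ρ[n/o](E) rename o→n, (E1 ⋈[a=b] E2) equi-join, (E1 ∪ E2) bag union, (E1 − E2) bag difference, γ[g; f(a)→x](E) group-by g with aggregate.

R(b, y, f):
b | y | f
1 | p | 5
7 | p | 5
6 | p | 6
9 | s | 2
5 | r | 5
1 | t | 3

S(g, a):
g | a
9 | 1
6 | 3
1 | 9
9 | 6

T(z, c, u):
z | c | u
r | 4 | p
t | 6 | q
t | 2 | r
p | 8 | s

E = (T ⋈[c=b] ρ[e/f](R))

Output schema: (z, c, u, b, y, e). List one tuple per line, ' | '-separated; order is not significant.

Subexpression sizes:
  T → 4
  R → 6
  ρ[e/f](R) → 6
  (T ⋈[c=b] ρ[e/f](R)) → 1

== RESULT ==
z | c | u | b | y | e
t | 6 | q | 6 | p | 6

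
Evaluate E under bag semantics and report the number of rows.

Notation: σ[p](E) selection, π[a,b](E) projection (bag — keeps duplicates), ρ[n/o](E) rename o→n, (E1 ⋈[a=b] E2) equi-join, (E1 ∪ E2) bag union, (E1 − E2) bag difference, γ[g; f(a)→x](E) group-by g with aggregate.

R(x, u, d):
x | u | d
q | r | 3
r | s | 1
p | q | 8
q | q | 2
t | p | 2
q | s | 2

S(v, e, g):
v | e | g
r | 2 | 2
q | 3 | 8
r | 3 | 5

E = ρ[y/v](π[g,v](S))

Subexpression sizes:
  S → 3
  π[g,v](S) → 3
  ρ[y/v](π[g,v](S)) → 3

|E| = 3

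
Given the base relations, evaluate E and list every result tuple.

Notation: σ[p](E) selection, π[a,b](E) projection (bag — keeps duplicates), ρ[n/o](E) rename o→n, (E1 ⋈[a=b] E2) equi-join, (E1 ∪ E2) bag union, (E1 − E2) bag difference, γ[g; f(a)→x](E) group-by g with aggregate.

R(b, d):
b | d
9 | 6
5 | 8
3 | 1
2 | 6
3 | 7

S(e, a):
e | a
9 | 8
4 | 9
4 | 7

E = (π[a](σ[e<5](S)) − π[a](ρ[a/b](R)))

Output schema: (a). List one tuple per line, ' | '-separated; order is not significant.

Row counts bottom-up:
  S → 3
  σ[e<5](S) → 2
  π[a](σ[e<5](S)) → 2
  R → 5
  ρ[a/b](R) → 5
  π[a](ρ[a/b](R)) → 5
  (π[a](σ[e<5](S)) − π[a](ρ[a/b](R))) → 1

== RESULT ==
a
7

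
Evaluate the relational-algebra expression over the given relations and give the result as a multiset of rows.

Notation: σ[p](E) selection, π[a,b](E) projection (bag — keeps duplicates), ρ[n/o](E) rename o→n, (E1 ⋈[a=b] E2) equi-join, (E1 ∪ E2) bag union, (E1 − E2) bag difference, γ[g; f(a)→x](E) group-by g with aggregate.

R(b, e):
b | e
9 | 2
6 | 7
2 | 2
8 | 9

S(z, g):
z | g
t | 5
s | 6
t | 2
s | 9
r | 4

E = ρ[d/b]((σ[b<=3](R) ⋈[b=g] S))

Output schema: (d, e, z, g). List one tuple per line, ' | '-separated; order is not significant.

Per-node cardinality:
  R → 4
  σ[b<=3](R) → 1
  S → 5
  (σ[b<=3](R) ⋈[b=g] S) → 1
  ρ[d/b]((σ[b<=3](R) ⋈[b=g] S)) → 1

== RESULT ==
d | e | z | g
2 | 2 | t | 2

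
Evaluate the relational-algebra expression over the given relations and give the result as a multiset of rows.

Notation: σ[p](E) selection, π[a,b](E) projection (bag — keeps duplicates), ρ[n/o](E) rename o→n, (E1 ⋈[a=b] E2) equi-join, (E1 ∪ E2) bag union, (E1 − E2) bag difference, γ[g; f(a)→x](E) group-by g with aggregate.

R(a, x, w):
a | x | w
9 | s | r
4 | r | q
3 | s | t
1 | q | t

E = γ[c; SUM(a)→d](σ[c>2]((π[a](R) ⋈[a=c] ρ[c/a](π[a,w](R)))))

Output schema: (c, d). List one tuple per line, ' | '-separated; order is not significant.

Subexpression sizes:
  R → 4
  π[a](R) → 4
  R → 4
  π[a,w](R) → 4
  ρ[c/a](π[a,w](R)) → 4
  (π[a](R) ⋈[a=c] ρ[c/a](π[a,w](R))) → 4
  σ[c>2]((π[a](R) ⋈[a=c] ρ[c/a](π[a,w](R)))) → 3
  γ[c; SUM(a)→d](σ[c>2]((π[a](R) ⋈[a=c] ρ[c/a](π[a,w](R))))) → 3

== RESULT ==
c | d
3 | 3
4 | 4
9 | 9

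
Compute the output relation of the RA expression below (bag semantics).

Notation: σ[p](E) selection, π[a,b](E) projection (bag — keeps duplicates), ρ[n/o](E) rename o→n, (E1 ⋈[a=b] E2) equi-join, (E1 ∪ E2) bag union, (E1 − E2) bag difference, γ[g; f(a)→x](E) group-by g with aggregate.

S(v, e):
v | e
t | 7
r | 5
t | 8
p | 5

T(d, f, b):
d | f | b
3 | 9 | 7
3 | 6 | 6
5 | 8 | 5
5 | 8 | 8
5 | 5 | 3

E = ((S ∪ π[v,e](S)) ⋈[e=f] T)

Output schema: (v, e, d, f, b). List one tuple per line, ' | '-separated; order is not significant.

Row counts bottom-up:
  S → 4
  S → 4
  π[v,e](S) → 4
  (S ∪ π[v,e](S)) → 8
  T → 5
  ((S ∪ π[v,e](S)) ⋈[e=f] T) → 8

== RESULT ==
v | e | d | f | b
p | 5 | 5 | 5 | 3
p | 5 | 5 | 5 | 3
r | 5 | 5 | 5 | 3
r | 5 | 5 | 5 | 3
t | 8 | 5 | 8 | 5
t | 8 | 5 | 8 | 5
t | 8 | 5 | 8 | 8
t | 8 | 5 | 8 | 8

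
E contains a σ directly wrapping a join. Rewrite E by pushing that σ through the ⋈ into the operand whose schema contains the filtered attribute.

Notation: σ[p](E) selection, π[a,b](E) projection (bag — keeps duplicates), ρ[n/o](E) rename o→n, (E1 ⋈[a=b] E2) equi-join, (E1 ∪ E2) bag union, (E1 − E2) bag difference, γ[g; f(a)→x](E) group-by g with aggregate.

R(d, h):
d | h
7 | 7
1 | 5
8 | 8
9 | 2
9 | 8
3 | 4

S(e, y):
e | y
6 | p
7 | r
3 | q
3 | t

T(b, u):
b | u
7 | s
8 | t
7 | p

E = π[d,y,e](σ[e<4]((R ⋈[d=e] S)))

σ filters on e, owned by the right side.
E' = π[d,y,e]((R ⋈[d=e] σ[e<4](S)))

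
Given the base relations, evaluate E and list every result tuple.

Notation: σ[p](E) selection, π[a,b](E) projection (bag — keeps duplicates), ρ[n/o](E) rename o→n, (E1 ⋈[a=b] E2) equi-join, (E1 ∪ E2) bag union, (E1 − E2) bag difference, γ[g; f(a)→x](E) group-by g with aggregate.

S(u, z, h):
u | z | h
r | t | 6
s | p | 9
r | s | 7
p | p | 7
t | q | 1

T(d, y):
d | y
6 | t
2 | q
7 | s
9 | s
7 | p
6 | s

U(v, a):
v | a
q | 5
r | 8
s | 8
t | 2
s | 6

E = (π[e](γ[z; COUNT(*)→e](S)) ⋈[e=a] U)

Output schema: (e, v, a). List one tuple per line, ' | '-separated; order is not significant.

Subexpression sizes:
  S → 5
  γ[z; COUNT(*)→e](S) → 4
  π[e](γ[z; COUNT(*)→e](S)) → 4
  U → 5
  (π[e](γ[z; COUNT(*)→e](S)) ⋈[e=a] U) → 1

== RESULT ==
e | v | a
2 | t | 2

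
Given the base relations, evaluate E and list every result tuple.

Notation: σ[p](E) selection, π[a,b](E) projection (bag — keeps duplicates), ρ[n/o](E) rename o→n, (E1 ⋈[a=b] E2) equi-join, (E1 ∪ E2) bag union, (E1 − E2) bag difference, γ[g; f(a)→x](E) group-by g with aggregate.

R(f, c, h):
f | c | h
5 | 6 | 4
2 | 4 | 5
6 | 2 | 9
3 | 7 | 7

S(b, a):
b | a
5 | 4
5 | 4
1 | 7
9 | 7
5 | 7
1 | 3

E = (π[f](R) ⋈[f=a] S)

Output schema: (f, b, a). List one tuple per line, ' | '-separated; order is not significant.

Subexpression sizes:
  R → 4
  π[f](R) → 4
  S → 6
  (π[f](R) ⋈[f=a] S) → 1

== RESULT ==
f | b | a
3 | 1 | 3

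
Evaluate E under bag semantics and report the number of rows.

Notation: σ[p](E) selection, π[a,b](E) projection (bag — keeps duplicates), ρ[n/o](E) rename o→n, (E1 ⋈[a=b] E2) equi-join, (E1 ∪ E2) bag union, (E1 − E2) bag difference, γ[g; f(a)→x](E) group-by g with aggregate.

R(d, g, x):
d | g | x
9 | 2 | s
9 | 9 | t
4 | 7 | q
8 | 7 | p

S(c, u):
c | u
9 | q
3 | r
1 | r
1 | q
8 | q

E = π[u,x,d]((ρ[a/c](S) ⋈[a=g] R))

Stepwise |·|:
  S → 5
  ρ[a/c](S) → 5
  R → 4
  (ρ[a/c](S) ⋈[a=g] R) → 1
  π[u,x,d]((ρ[a/c](S) ⋈[a=g] R)) → 1

|E| = 1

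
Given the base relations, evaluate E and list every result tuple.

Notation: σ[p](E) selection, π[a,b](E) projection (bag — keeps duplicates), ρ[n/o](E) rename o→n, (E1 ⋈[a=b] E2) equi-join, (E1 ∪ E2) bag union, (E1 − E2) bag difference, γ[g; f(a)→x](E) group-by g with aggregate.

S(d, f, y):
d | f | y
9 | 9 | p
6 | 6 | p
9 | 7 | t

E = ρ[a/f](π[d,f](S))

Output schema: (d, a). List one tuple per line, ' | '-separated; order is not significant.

Row counts bottom-up:
  S → 3
  π[d,f](S) → 3
  ρ[a/f](π[d,f](S)) → 3

== RESULT ==
d | a
6 | 6
9 | 7
9 | 9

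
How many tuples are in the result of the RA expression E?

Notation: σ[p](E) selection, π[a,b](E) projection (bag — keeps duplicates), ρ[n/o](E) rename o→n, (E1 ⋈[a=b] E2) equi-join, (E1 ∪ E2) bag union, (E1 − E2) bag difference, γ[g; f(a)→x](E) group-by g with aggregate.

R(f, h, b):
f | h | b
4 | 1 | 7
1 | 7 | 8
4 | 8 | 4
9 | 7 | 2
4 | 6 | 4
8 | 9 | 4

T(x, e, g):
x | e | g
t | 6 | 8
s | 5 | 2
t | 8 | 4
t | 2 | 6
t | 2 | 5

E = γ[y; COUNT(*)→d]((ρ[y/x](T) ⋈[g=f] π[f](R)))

Row counts bottom-up:
  T → 5
  ρ[y/x](T) → 5
  R → 6
  π[f](R) → 6
  (ρ[y/x](T) ⋈[g=f] π[f](R)) → 4
  γ[y; COUNT(*)→d]((ρ[y/x](T) ⋈[g=f] π[f](R))) → 1

|E| = 1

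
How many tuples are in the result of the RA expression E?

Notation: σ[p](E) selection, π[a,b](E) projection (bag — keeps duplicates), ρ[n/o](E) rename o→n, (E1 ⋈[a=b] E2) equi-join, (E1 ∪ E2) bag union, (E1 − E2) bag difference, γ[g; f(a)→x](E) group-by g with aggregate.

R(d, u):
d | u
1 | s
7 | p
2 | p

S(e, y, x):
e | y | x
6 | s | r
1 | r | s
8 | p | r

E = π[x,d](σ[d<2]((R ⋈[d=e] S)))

Per-node cardinality:
  R → 3
  S → 3
  (R ⋈[d=e] S) → 1
  σ[d<2]((R ⋈[d=e] S)) → 1
  π[x,d](σ[d<2]((R ⋈[d=e] S))) → 1

|E| = 1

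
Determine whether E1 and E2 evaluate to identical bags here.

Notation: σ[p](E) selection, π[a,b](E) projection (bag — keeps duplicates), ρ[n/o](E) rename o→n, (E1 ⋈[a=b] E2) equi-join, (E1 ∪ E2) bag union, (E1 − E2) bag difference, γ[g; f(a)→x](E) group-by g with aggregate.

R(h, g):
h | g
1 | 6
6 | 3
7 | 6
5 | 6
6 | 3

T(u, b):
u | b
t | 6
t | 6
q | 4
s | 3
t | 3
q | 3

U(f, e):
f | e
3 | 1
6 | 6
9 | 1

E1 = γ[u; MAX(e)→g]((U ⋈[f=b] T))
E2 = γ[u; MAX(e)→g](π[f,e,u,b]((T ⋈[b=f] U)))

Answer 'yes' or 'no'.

E1 stepwise |·|:
  U → 3
  T → 6
  (U ⋈[f=b] T) → 5
  γ[u; MAX(e)→g]((U ⋈[f=b] T)) → 3
E2 stepwise |·|:
  T → 6
  U → 3
  (T ⋈[b=f] U) → 5
  π[f,e,u,b]((T ⋈[b=f] U)) → 5
  γ[u; MAX(e)→g](π[f,e,u,b]((T ⋈[b=f] U))) → 3

E1 and E2 produce the same multiset:
u | g
q | 1
s | 1
t | 6

yes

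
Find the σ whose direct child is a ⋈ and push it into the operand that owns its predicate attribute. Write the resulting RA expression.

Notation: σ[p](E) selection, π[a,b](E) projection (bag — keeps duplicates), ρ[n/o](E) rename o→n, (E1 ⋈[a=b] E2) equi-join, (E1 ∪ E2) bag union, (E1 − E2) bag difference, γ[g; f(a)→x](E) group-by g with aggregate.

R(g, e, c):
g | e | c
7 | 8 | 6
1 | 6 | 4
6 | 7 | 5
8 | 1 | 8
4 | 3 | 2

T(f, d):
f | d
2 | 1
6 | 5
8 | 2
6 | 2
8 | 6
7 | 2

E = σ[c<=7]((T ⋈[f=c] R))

σ filters on c, owned by the right side.
E' = (T ⋈[f=c] σ[c<=7](R))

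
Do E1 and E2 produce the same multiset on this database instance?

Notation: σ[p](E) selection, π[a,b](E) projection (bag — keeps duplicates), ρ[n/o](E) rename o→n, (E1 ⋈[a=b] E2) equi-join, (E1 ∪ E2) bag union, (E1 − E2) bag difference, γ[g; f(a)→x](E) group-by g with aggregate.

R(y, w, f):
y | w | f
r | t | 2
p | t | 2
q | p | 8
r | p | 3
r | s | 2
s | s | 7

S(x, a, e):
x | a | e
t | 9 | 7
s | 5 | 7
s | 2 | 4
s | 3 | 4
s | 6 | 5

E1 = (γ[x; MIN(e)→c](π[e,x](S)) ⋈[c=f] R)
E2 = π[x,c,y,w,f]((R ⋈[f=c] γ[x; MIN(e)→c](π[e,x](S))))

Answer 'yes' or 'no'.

E1 row counts bottom-up:
  S → 5
  π[e,x](S) → 5
  γ[x; MIN(e)→c](π[e,x](S)) → 2
  R → 6
  (γ[x; MIN(e)→c](π[e,x](S)) ⋈[c=f] R) → 1
E2 row counts bottom-up:
  R → 6
  S → 5
  π[e,x](S) → 5
  γ[x; MIN(e)→c](π[e,x](S)) → 2
  (R ⋈[f=c] γ[x; MIN(e)→c](π[e,x](S))) → 1
  π[x,c,y,w,f]((R ⋈[f=c] γ[x; MIN(e)→c](π[e,x](S)))) → 1

E1 and E2 produce the same multiset:
x | c | y | w | f
t | 7 | s | s | 7

yes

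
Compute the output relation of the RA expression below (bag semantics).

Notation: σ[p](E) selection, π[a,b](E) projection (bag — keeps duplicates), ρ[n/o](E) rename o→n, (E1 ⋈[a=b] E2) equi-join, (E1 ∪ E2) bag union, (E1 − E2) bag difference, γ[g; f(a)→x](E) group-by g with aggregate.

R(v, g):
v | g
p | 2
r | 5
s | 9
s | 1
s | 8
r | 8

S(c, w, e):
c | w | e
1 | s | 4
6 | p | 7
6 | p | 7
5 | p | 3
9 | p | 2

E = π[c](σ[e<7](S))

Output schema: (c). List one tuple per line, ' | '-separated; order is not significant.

Subexpression sizes:
  S → 5
  σ[e<7](S) → 3
  π[c](σ[e<7](S)) → 3

== RESULT ==
c
1
5
9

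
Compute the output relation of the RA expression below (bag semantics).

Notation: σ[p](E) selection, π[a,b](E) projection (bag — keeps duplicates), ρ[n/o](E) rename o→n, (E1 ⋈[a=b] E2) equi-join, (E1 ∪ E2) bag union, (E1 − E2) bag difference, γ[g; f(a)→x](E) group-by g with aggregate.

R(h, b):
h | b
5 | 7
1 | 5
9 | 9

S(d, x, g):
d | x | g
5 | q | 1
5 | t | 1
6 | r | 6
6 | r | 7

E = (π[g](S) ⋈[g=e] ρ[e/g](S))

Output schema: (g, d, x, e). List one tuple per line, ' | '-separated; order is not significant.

Stepwise |·|:
  S → 4
  π[g](S) → 4
  S → 4
  ρ[e/g](S) → 4
  (π[g](S) ⋈[g=e] ρ[e/g](S)) → 6

== RESULT ==
g | d | x | e
1 | 5 | q | 1
1 | 5 | q | 1
1 | 5 | t | 1
1 | 5 | t | 1
6 | 6 | r | 6
7 | 6 | r | 7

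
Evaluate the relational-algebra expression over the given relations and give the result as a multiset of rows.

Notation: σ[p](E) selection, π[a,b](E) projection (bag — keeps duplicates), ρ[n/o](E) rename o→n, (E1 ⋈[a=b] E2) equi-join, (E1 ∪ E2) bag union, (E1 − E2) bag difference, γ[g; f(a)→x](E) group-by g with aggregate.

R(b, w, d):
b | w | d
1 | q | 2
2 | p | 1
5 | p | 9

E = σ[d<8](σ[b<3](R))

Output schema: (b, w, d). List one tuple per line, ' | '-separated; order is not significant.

Per-node cardinality:
  R → 3
  σ[b<3](R) → 2
  σ[d<8](σ[b<3](R)) → 2

== RESULT ==
b | w | d
1 | q | 2
2 | p | 1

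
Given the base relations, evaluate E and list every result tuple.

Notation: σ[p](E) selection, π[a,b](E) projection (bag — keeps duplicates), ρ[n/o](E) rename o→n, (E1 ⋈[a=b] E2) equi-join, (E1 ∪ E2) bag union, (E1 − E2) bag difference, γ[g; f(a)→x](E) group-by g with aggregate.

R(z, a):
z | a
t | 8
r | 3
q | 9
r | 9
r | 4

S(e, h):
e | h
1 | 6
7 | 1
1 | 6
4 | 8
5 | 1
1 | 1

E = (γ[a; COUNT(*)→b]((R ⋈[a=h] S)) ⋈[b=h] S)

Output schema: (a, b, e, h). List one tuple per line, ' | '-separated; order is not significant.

Per-node cardinality:
  R → 5
  S → 6
  (R ⋈[a=h] S) → 1
  γ[a; COUNT(*)→b]((R ⋈[a=h] S)) → 1
  S → 6
  (γ[a; COUNT(*)→b]((R ⋈[a=h] S)) ⋈[b=h] S) → 3

== RESULT ==
a | b | e | h
8 | 1 | 1 | 1
8 | 1 | 5 | 1
8 | 1 | 7 | 1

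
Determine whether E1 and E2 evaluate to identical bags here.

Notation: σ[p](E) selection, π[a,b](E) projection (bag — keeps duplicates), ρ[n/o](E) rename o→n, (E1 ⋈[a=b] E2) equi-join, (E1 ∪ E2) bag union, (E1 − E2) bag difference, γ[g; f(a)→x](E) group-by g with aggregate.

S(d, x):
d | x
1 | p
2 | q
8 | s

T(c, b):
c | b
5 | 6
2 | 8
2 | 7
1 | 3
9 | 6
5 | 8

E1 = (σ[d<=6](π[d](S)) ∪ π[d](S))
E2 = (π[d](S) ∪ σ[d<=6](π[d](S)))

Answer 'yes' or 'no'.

E1 row counts bottom-up:
  S → 3
  π[d](S) → 3
  σ[d<=6](π[d](S)) → 2
  S → 3
  π[d](S) → 3
  (σ[d<=6](π[d](S)) ∪ π[d](S)) → 5
E2 row counts bottom-up:
  S → 3
  π[d](S) → 3
  S → 3
  π[d](S) → 3
  σ[d<=6](π[d](S)) → 2
  (π[d](S) ∪ σ[d<=6](π[d](S))) → 5

E1 and E2 produce the same multiset:
d
1
1
2
2
8

yes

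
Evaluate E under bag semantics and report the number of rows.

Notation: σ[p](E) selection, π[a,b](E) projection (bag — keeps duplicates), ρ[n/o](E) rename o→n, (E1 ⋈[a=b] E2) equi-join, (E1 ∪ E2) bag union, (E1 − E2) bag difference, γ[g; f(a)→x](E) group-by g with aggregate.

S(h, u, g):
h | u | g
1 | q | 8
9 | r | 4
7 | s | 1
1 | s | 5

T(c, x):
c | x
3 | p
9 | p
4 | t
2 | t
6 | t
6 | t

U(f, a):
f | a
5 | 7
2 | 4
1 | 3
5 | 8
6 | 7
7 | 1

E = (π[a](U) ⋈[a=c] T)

Stepwise |·|:
  U → 6
  π[a](U) → 6
  T → 6
  (π[a](U) ⋈[a=c] T) → 2

|E| = 2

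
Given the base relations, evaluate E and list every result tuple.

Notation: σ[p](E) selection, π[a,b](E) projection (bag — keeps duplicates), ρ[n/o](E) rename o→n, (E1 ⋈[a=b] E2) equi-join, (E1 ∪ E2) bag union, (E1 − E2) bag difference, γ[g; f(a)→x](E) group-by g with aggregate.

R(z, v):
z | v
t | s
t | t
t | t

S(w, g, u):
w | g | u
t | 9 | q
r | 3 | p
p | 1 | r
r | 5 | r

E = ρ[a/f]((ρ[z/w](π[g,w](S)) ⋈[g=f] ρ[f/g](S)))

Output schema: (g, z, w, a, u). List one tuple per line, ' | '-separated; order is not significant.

Subexpression sizes:
  S → 4
  π[g,w](S) → 4
  ρ[z/w](π[g,w](S)) → 4
  S → 4
  ρ[f/g](S) → 4
  (ρ[z/w](π[g,w](S)) ⋈[g=f] ρ[f/g](S)) → 4
  ρ[a/f]((ρ[z/w](π[g,w](S)) ⋈[g=f] ρ[f/g](S))) → 4

== RESULT ==
g | z | w | a | u
1 | p | p | 1 | r
3 | r | r | 3 | p
5 | r | r | 5 | r
9 | t | t | 9 | q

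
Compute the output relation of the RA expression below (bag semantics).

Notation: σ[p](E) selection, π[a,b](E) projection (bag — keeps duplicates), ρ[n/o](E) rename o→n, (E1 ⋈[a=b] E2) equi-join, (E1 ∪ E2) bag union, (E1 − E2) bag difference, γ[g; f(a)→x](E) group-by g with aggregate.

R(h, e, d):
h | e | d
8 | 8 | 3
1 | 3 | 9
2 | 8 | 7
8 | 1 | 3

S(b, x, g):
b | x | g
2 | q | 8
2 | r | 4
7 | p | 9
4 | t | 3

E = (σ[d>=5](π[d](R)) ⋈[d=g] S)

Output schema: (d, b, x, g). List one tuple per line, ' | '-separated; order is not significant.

Stepwise |·|:
  R → 4
  π[d](R) → 4
  σ[d>=5](π[d](R)) → 2
  S → 4
  (σ[d>=5](π[d](R)) ⋈[d=g] S) → 1

== RESULT ==
d | b | x | g
9 | 7 | p | 9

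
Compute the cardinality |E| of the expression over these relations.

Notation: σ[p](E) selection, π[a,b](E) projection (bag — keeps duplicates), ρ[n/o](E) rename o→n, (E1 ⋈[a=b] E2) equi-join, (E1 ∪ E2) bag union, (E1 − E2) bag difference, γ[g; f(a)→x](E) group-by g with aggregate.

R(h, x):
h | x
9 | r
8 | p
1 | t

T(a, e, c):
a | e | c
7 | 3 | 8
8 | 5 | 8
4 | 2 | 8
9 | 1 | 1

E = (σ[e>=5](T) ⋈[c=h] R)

Row counts bottom-up:
  T → 4
  σ[e>=5](T) → 1
  R → 3
  (σ[e>=5](T) ⋈[c=h] R) → 1

|E| = 1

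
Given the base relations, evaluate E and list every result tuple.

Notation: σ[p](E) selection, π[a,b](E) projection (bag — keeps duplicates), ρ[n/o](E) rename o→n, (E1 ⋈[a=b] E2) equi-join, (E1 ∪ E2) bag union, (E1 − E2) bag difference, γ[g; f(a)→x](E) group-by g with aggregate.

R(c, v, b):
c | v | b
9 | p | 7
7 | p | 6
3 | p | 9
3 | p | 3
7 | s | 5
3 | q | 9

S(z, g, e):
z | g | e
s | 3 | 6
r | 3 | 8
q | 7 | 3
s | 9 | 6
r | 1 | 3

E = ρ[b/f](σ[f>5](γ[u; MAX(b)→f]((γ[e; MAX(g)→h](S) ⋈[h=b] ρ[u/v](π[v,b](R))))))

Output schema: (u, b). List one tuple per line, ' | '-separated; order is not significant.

Stepwise |·|:
  S → 5
  γ[e; MAX(g)→h](S) → 3
  R → 6
  π[v,b](R) → 6
  ρ[u/v](π[v,b](R)) → 6
  (γ[e; MAX(g)→h](S) ⋈[h=b] ρ[u/v](π[v,b](R))) → 4
  γ[u; MAX(b)→f]((γ[e; MAX(g)→h](S) ⋈[h=b] ρ[u/v](π[v,b](R)))) → 2
  σ[f>5](γ[u; MAX(b)→f]((γ[e; MAX(g)→h](S) ⋈[h=b] ρ[u/v](π[v,b](R))))) → 2
  ρ[b/f](σ[f>5](γ[u; MAX(b)→f]((γ[e; MAX(g)→h](S) ⋈[h=b] ρ[u/v](π[v,b](R)))))) → 2

== RESULT ==
u | b
p | 9
q | 9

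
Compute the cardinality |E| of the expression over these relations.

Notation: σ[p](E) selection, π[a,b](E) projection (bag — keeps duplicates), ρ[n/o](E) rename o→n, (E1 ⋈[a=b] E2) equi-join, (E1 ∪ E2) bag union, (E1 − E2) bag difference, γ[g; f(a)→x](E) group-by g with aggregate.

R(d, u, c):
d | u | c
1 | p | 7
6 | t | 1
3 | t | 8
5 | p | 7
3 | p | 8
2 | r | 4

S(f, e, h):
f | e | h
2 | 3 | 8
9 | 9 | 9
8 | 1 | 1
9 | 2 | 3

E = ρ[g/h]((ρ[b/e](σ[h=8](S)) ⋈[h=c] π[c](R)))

Stepwise |·|:
  S → 4
  σ[h=8](S) → 1
  ρ[b/e](σ[h=8](S)) → 1
  R → 6
  π[c](R) → 6
  (ρ[b/e](σ[h=8](S)) ⋈[h=c] π[c](R)) → 2
  ρ[g/h]((ρ[b/e](σ[h=8](S)) ⋈[h=c] π[c](R))) → 2

|E| = 2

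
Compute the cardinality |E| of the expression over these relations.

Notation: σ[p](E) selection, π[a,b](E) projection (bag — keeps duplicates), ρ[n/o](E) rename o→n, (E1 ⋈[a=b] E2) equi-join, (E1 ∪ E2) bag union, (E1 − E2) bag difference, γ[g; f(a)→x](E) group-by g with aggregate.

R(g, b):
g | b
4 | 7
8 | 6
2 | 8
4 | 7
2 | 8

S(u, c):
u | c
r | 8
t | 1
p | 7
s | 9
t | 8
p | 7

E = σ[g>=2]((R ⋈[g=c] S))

Per-node cardinality:
  R → 5
  S → 6
  (R ⋈[g=c] S) → 2
  σ[g>=2]((R ⋈[g=c] S)) → 2

|E| = 2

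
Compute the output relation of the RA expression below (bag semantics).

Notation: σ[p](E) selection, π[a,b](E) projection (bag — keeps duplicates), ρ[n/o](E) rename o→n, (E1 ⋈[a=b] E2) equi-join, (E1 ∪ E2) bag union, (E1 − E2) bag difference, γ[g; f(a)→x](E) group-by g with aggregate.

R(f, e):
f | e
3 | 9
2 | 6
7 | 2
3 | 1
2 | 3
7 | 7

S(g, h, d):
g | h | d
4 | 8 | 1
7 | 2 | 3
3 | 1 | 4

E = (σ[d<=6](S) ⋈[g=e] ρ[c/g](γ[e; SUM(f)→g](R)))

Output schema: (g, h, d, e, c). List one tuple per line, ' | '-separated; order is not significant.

Per-node cardinality:
  S → 3
  σ[d<=6](S) → 3
  R → 6
  γ[e; SUM(f)→g](R) → 6
  ρ[c/g](γ[e; SUM(f)→g](R)) → 6
  (σ[d<=6](S) ⋈[g=e] ρ[c/g](γ[e; SUM(f)→g](R))) → 2

== RESULT ==
g | h | d | e | c
3 | 1 | 4 | 3 | 2
7 | 2 | 3 | 7 | 7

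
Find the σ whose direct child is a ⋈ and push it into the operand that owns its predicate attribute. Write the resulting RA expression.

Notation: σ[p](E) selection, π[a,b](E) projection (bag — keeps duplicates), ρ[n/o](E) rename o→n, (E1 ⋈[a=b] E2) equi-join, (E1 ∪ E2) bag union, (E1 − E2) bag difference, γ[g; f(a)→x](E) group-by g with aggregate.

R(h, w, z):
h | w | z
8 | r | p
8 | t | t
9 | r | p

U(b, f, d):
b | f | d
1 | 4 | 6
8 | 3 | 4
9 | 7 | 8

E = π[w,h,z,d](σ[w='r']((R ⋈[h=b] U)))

σ filters on w, owned by the left side.
E' = π[w,h,z,d]((σ[w='r'](R) ⋈[h=b] U))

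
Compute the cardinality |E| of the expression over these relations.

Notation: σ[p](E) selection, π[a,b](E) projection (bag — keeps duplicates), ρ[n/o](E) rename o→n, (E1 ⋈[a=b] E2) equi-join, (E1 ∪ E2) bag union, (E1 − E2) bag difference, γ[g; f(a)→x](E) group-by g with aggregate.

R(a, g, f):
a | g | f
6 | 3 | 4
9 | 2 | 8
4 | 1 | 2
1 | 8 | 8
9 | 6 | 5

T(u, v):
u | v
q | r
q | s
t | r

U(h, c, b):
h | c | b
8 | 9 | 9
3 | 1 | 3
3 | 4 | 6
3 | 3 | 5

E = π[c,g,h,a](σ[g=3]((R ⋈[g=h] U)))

Per-node cardinality:
  R → 5
  U → 4
  (R ⋈[g=h] U) → 4
  σ[g=3]((R ⋈[g=h] U)) → 3
  π[c,g,h,a](σ[g=3]((R ⋈[g=h] U))) → 3

|E| = 3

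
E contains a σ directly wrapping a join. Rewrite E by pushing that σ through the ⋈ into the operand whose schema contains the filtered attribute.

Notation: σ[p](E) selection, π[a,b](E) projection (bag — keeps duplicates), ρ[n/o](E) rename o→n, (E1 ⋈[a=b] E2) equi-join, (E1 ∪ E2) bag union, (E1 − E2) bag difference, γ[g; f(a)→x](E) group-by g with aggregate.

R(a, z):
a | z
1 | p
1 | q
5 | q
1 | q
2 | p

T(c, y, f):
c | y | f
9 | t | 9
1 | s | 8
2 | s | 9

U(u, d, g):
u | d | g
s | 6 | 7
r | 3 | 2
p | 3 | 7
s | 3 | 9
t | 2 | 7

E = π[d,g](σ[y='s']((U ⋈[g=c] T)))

σ filters on y, owned by the right side.
E' = π[d,g]((U ⋈[g=c] σ[y='s'](T)))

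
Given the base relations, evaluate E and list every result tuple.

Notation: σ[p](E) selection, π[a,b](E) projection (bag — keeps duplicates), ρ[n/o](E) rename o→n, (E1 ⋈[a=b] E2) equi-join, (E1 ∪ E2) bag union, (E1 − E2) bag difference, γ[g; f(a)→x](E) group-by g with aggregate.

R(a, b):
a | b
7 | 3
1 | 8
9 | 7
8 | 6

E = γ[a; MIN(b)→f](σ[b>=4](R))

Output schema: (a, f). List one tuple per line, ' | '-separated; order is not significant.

Per-node cardinality:
  R → 4
  σ[b>=4](R) → 3
  γ[a; MIN(b)→f](σ[b>=4](R)) → 3

== RESULT ==
a | f
1 | 8
8 | 6
9 | 7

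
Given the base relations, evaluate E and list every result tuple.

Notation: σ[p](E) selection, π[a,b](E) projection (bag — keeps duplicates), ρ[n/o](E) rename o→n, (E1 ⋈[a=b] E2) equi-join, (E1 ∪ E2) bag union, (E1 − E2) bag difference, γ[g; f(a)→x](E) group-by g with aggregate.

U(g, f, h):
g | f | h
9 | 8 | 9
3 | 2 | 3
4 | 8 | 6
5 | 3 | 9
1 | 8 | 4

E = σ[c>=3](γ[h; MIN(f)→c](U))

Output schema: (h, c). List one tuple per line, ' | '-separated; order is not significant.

Row counts bottom-up:
  U → 5
  γ[h; MIN(f)→c](U) → 4
  σ[c>=3](γ[h; MIN(f)→c](U)) → 3

== RESULT ==
h | c
4 | 8
6 | 8
9 | 3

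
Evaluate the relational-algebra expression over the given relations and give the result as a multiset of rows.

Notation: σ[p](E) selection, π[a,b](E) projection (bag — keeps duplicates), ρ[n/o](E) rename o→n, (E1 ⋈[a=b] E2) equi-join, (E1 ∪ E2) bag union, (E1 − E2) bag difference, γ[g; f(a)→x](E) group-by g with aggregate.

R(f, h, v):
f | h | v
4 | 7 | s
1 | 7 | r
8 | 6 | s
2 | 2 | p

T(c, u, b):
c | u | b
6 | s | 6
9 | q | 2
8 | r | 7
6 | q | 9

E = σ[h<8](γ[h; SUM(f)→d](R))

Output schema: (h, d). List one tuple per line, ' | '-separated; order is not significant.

Row counts bottom-up:
  R → 4
  γ[h; SUM(f)→d](R) → 3
  σ[h<8](γ[h; SUM(f)→d](R)) → 3

== RESULT ==
h | d
2 | 2
6 | 8
7 | 5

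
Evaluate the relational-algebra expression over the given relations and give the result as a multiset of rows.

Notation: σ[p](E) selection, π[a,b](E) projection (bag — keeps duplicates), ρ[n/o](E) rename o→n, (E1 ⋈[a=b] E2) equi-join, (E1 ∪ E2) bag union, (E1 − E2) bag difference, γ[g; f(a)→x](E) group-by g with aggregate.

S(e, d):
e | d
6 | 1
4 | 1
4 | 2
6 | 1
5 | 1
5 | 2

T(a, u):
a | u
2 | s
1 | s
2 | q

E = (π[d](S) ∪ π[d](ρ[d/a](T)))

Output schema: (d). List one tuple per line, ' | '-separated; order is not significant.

Per-node cardinality:
  S → 6
  π[d](S) → 6
  T → 3
  ρ[d/a](T) → 3
  π[d](ρ[d/a](T)) → 3
  (π[d](S) ∪ π[d](ρ[d/a](T))) → 9

== RESULT ==
d
1
1
1
1
1
2
2
2
2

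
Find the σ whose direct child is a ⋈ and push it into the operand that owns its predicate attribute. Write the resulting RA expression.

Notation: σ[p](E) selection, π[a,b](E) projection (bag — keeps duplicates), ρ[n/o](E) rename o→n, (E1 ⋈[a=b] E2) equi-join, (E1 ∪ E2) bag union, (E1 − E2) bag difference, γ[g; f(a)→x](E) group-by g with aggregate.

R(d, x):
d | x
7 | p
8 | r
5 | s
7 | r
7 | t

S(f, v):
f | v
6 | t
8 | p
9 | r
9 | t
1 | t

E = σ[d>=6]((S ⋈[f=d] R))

σ filters on d, owned by the right side.
E' = (S ⋈[f=d] σ[d>=6](R))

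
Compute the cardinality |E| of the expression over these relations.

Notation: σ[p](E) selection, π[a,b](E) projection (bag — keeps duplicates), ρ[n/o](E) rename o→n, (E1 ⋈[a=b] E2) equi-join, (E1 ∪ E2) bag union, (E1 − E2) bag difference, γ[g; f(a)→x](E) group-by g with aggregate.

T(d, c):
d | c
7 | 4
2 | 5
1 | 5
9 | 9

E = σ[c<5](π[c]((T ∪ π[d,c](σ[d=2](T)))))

Subexpression sizes:
  T → 4
  T → 4
  σ[d=2](T) → 1
  π[d,c](σ[d=2](T)) → 1
  (T ∪ π[d,c](σ[d=2](T))) → 5
  π[c]((T ∪ π[d,c](σ[d=2](T)))) → 5
  σ[c<5](π[c]((T ∪ π[d,c](σ[d=2](T))))) → 1

|E| = 1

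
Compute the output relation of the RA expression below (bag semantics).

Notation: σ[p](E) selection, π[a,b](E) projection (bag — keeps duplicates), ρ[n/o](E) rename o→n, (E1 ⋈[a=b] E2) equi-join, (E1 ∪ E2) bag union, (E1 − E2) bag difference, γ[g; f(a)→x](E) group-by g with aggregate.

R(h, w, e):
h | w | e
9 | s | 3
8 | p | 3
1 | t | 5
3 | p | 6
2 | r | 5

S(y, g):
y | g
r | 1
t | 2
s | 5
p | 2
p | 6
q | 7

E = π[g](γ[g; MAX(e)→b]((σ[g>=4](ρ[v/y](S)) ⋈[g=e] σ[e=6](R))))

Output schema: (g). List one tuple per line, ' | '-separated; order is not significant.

Per-node cardinality:
  S → 6
  ρ[v/y](S) → 6
  σ[g>=4](ρ[v/y](S)) → 3
  R → 5
  σ[e=6](R) → 1
  (σ[g>=4](ρ[v/y](S)) ⋈[g=e] σ[e=6](R)) → 1
  γ[g; MAX(e)→b]((σ[g>=4](ρ[v/y](S)) ⋈[g=e] σ[e=6](R))) → 1
  π[g](γ[g; MAX(e)→b]((σ[g>=4](ρ[v/y](S)) ⋈[g=e] σ[e=6](R)))) → 1

== RESULT ==
g
6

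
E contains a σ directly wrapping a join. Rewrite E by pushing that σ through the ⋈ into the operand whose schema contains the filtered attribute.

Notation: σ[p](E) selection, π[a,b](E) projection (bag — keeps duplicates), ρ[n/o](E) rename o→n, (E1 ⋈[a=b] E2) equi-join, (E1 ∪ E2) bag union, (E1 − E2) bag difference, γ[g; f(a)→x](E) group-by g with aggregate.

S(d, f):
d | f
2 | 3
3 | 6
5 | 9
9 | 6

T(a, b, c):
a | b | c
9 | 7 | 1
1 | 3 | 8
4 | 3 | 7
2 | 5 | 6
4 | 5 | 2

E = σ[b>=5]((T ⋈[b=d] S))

σ filters on b, owned by the left side.
E' = (σ[b>=5](T) ⋈[b=d] S)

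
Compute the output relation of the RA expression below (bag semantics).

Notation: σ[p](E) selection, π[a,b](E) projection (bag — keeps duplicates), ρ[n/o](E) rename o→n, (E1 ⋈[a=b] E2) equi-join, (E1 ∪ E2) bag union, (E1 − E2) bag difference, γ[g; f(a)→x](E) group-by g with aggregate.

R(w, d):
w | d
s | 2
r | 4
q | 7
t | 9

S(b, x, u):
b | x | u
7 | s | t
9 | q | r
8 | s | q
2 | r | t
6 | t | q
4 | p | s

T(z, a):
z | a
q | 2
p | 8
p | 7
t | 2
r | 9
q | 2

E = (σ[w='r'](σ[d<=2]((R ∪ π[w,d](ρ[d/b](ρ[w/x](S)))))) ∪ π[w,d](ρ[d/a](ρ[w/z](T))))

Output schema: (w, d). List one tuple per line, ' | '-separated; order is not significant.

Subexpression sizes:
  R → 4
  S → 6
  ρ[w/x](S) → 6
  ρ[d/b](ρ[w/x](S)) → 6
  π[w,d](ρ[d/b](ρ[w/x](S))) → 6
  (R ∪ π[w,d](ρ[d/b](ρ[w/x](S)))) → 10
  σ[d<=2]((R ∪ π[w,d](ρ[d/b](ρ[w/x](S))))) → 2
  σ[w='r'](σ[d<=2]((R ∪ π[w,d](ρ[d/b](ρ[w/x](S)))))) → 1
  T → 6
  ρ[w/z](T) → 6
  ρ[d/a](ρ[w/z](T)) → 6
  π[w,d](ρ[d/a](ρ[w/z](T))) → 6
  (σ[w='r'](σ[d<=2]((R ∪ π[w,d](ρ[d/b](ρ[w/x](S)))))) ∪ π[w,d](ρ[d/a](ρ[w/z](T)))) → 7

== RESULT ==
w | d
p | 7
p | 8
q | 2
q | 2
r | 2
r | 9
t | 2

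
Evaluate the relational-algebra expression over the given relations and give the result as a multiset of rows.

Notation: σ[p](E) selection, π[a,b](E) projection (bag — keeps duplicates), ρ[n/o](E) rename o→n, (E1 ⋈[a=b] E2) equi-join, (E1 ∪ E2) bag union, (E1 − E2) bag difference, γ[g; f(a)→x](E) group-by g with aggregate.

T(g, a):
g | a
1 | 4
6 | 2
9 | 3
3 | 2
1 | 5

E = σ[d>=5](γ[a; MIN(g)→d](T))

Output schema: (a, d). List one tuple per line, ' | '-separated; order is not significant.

Subexpression sizes:
  T → 5
  γ[a; MIN(g)→d](T) → 4
  σ[d>=5](γ[a; MIN(g)→d](T)) → 1

== RESULT ==
a | d
3 | 9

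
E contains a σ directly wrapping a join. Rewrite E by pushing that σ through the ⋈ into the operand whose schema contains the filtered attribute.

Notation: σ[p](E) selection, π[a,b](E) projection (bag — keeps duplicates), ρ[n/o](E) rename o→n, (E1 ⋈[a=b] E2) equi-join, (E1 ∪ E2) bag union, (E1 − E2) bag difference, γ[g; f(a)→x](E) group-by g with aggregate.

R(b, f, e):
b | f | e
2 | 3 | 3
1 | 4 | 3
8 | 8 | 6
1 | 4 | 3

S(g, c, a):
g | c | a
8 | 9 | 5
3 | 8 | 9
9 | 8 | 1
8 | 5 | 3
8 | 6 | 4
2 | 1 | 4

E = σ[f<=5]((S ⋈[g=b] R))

σ filters on f, owned by the right side.
E' = (S ⋈[g=b] σ[f<=5](R))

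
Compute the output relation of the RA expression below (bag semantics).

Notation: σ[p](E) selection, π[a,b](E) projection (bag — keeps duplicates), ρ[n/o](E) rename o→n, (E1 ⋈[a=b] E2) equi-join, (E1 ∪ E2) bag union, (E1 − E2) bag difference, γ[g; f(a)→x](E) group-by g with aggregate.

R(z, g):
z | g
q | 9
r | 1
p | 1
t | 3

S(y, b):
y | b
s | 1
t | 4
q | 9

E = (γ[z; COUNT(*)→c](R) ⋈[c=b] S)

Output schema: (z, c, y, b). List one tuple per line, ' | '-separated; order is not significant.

Row counts bottom-up:
  R → 4
  γ[z; COUNT(*)→c](R) → 4
  S → 3
  (γ[z; COUNT(*)→c](R) ⋈[c=b] S) → 4

== RESULT ==
z | c | y | b
p | 1 | s | 1
q | 1 | s | 1
r | 1 | s | 1
t | 1 | s | 1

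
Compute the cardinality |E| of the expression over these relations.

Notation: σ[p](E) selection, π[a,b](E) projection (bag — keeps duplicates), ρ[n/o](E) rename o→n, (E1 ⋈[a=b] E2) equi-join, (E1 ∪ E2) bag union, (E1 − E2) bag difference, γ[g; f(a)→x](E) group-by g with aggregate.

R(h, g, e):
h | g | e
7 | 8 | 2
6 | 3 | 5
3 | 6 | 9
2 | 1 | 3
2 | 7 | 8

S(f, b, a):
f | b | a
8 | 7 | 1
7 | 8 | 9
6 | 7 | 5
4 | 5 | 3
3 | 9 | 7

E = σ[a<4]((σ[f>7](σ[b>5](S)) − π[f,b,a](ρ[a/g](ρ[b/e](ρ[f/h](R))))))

Stepwise |·|:
  S → 5
  σ[b>5](S) → 4
  σ[f>7](σ[b>5](S)) → 1
  R → 5
  ρ[f/h](R) → 5
  ρ[b/e](ρ[f/h](R)) → 5
  ρ[a/g](ρ[b/e](ρ[f/h](R))) → 5
  π[f,b,a](ρ[a/g](ρ[b/e](ρ[f/h](R)))) → 5
  (σ[f>7](σ[b>5](S)) − π[f,b,a](ρ[a/g](ρ[b/e](ρ[f/h](R))))) → 1
  σ[a<4]((σ[f>7](σ[b>5](S)) − π[f,b,a](ρ[a/g](ρ[b/e](ρ[f/h](R)))))) → 1

|E| = 1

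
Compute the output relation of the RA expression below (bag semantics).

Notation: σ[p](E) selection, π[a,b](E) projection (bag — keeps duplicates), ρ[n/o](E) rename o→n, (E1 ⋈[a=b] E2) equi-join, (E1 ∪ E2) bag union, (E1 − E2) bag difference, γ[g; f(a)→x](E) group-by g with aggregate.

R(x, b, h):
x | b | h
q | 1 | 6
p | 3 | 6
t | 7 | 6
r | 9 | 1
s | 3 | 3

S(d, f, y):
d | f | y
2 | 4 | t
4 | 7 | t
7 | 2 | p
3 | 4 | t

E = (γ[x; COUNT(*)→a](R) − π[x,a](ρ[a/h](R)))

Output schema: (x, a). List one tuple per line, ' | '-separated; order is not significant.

Per-node cardinality:
  R → 5
  γ[x; COUNT(*)→a](R) → 5
  R → 5
  ρ[a/h](R) → 5
  π[x,a](ρ[a/h](R)) → 5
  (γ[x; COUNT(*)→a](R) − π[x,a](ρ[a/h](R))) → 4

== RESULT ==
x | a
p | 1
q | 1
s | 1
t | 1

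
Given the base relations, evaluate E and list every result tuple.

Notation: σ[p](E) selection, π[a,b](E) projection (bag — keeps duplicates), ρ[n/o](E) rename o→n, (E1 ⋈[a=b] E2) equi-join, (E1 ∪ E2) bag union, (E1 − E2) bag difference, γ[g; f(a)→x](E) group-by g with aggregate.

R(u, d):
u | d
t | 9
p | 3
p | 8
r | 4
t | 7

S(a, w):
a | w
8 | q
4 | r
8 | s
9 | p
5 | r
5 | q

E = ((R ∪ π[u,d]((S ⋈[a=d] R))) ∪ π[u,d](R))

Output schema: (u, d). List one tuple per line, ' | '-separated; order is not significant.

Subexpression sizes:
  R → 5
  S → 6
  R → 5
  (S ⋈[a=d] R) → 4
  π[u,d]((S ⋈[a=d] R)) → 4
  (R ∪ π[u,d]((S ⋈[a=d] R))) → 9
  R → 5
  π[u,d](R) → 5
  ((R ∪ π[u,d]((S ⋈[a=d] R))) ∪ π[u,d](R)) → 14

== RESULT ==
u | d
p | 3
p | 3
p | 8
p | 8
p | 8
p | 8
r | 4
r | 4
r | 4
t | 7
t | 7
t | 9
t | 9
t | 9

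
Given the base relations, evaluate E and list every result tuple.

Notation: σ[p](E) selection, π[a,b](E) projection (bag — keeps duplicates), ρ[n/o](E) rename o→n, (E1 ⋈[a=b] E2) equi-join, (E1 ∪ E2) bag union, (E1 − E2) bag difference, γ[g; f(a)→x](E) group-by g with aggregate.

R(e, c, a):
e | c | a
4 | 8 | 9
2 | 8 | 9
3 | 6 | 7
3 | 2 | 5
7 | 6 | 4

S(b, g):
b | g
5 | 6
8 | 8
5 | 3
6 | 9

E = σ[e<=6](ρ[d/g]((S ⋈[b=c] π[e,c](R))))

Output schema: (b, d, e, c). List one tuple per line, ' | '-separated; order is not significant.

Stepwise |·|:
  S → 4
  R → 5
  π[e,c](R) → 5
  (S ⋈[b=c] π[e,c](R)) → 4
  ρ[d/g]((S ⋈[b=c] π[e,c](R))) → 4
  σ[e<=6](ρ[d/g]((S ⋈[b=c] π[e,c](R)))) → 3

== RESULT ==
b | d | e | c
6 | 9 | 3 | 6
8 | 8 | 2 | 8
8 | 8 | 4 | 8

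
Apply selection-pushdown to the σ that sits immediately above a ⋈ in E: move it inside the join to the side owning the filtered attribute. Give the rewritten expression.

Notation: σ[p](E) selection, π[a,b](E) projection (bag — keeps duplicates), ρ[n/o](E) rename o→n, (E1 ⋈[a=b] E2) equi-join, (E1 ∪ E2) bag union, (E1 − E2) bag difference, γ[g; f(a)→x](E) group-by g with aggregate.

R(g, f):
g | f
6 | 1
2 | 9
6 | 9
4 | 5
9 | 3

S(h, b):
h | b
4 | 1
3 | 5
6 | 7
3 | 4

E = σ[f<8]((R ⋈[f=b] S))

σ filters on f, owned by the left side.
E' = (σ[f<8](R) ⋈[f=b] S)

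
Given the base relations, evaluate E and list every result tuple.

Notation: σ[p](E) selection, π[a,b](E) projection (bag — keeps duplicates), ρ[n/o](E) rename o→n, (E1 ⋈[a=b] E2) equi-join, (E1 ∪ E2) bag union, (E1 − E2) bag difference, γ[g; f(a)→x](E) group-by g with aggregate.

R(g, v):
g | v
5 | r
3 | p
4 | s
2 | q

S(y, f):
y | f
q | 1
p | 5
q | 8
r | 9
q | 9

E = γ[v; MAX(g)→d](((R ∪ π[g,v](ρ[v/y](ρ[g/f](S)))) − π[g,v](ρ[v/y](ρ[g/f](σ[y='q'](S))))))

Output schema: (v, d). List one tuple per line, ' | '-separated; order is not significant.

Per-node cardinality:
  R → 4
  S → 5
  ρ[g/f](S) → 5
  ρ[v/y](ρ[g/f](S)) → 5
  π[g,v](ρ[v/y](ρ[g/f](S))) → 5
  (R ∪ π[g,v](ρ[v/y](ρ[g/f](S)))) → 9
  S → 5
  σ[y='q'](S) → 3
  ρ[g/f](σ[y='q'](S)) → 3
  ρ[v/y](ρ[g/f](σ[y='q'](S))) → 3
  π[g,v](ρ[v/y](ρ[g/f](σ[y='q'](S)))) → 3
  ((R ∪ π[g,v](ρ[v/y](ρ[g/f](S)))) − π[g,v](ρ[v/y](ρ[g/f](σ[y='q'](S))))) → 6
  γ[v; MAX(g)→d](((R ∪ π[g,v](ρ[v/y](ρ[g/f](S)))) − π[g,v](ρ[v/y](ρ[g/f](σ[y='q'](S)))))) → 4

== RESULT ==
v | d
p | 5
q | 2
r | 9
s | 4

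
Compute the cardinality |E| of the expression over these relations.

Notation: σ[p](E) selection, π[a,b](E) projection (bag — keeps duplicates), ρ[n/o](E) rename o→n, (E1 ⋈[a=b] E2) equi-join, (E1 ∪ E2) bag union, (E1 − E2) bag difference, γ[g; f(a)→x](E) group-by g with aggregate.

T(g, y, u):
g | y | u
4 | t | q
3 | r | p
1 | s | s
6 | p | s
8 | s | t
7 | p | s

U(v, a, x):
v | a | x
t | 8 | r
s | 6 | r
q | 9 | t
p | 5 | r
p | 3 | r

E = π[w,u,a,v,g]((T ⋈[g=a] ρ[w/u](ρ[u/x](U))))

Per-node cardinality:
  T → 6
  U → 5
  ρ[u/x](U) → 5
  ρ[w/u](ρ[u/x](U)) → 5
  (T ⋈[g=a] ρ[w/u](ρ[u/x](U))) → 3
  π[w,u,a,v,g]((T ⋈[g=a] ρ[w/u](ρ[u/x](U)))) → 3

|E| = 3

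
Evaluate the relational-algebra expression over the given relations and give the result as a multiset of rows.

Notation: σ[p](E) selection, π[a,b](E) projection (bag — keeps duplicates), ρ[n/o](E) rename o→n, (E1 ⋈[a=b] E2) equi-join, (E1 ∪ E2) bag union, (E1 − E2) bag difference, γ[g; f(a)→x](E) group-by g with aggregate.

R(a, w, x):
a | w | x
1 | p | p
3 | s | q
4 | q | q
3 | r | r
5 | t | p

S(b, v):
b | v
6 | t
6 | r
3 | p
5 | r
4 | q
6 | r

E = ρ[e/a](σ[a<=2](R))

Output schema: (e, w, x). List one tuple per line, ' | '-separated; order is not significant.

Stepwise |·|:
  R → 5
  σ[a<=2](R) → 1
  ρ[e/a](σ[a<=2](R)) → 1

== RESULT ==
e | w | x
1 | p | p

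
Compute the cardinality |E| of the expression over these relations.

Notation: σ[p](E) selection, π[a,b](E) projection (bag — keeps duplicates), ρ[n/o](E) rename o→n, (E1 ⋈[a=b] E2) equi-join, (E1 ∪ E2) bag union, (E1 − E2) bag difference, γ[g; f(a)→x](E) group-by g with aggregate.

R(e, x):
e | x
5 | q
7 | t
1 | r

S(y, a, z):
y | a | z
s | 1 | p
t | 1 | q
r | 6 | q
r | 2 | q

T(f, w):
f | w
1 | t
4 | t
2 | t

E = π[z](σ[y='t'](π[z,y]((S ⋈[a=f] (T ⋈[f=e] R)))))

Per-node cardinality:
  S → 4
  T → 3
  R → 3
  (T ⋈[f=e] R) → 1
  (S ⋈[a=f] (T ⋈[f=e] R)) → 2
  π[z,y]((S ⋈[a=f] (T ⋈[f=e] R))) → 2
  σ[y='t'](π[z,y]((S ⋈[a=f] (T ⋈[f=e] R)))) → 1
  π[z](σ[y='t'](π[z,y]((S ⋈[a=f] (T ⋈[f=e] R))))) → 1

|E| = 1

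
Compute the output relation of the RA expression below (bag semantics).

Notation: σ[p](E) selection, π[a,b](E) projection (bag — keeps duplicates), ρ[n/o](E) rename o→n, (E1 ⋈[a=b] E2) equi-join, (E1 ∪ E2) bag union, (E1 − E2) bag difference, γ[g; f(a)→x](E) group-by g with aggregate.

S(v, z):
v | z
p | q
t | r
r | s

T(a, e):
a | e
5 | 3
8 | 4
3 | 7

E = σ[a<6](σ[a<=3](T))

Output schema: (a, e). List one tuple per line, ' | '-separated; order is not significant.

Row counts bottom-up:
  T → 3
  σ[a<=3](T) → 1
  σ[a<6](σ[a<=3](T)) → 1

== RESULT ==
a | e
3 | 7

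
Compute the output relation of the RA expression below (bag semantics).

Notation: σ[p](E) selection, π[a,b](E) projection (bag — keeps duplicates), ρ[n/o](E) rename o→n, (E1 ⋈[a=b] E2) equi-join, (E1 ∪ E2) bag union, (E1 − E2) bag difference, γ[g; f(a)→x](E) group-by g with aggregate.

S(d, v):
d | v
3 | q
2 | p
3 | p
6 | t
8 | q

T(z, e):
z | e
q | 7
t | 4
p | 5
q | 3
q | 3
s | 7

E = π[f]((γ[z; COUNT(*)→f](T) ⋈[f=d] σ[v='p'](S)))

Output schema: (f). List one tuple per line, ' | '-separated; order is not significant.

Row counts bottom-up:
  T → 6
  γ[z; COUNT(*)→f](T) → 4
  S → 5
  σ[v='p'](S) → 2
  (γ[z; COUNT(*)→f](T) ⋈[f=d] σ[v='p'](S)) → 1
  π[f]((γ[z; COUNT(*)→f](T) ⋈[f=d] σ[v='p'](S))) → 1

== RESULT ==
f
3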